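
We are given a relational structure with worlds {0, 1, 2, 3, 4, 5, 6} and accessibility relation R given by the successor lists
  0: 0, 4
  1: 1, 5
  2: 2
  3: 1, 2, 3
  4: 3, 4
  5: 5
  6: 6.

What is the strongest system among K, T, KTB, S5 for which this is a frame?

T

Reflexive (axiom T): yes — every world is R-related to itself.
Symmetric (axiom B): no — 0 R 4 but not 4 R 0.
Euclidean (axiom 5): no — 3 R 1 and 3 R 2, but not 1 R 2.
So F validates K, T; KTB would additionally require R to be symmetric. The strongest is T.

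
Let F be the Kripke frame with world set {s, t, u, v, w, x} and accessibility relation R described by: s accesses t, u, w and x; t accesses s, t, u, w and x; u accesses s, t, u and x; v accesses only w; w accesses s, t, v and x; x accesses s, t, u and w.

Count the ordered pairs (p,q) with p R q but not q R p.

R is symmetric; there are no such tuples.

0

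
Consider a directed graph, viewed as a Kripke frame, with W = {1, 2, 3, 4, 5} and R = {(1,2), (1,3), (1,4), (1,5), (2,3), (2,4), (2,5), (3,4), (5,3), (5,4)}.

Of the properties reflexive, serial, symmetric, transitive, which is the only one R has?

Reflexive: no — 1 is not related to itself.
Serial: no — 4 has no R-successor.
Symmetric: no — 1 R 2 but not 2 R 1.
Transitive: yes — every two-step R-path is closed by a direct edge.
Only transitive holds.

transitive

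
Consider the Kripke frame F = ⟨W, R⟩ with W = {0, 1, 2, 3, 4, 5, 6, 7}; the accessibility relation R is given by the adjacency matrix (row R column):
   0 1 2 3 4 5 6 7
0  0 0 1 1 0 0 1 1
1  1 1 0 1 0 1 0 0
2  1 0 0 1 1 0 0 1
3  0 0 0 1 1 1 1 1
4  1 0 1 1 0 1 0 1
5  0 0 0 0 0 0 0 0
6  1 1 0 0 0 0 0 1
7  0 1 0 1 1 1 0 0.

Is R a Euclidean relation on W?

Euclidean: no — 0 R 2 and 0 R 6, but not 2 R 6.

No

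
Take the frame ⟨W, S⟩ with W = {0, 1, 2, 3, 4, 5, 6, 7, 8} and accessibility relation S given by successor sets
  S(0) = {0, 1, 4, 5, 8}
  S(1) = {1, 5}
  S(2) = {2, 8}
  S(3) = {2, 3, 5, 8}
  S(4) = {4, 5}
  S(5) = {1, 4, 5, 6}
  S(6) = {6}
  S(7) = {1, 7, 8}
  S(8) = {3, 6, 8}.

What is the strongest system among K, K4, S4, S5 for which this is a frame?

K

Transitive (axiom 4): no — 0 S 5 and 5 S 6, but not 0 S 6.
Reflexive (axiom T): yes — every world is S-related to itself.
Euclidean (axiom 5): no — 0 S 1 and 0 S 4, but not 1 S 4.
So F validates K; K4 would additionally require S to be transitive. The strongest is K.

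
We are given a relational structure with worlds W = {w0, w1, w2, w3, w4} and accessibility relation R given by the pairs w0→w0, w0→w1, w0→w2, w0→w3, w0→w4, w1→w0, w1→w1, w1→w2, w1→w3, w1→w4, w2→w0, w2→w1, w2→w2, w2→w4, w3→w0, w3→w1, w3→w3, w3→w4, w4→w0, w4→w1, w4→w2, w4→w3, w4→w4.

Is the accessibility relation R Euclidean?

No

Euclidean: no — w0 R w2 and w0 R w3, but not w2 R w3.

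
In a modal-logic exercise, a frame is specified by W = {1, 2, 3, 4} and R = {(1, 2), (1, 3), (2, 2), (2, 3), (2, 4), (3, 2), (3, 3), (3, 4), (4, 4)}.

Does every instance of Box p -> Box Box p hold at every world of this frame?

No

By correspondence theory, 4 is valid on a frame iff R is transitive.
Transitive: no — 1 R 2 and 2 R 4, but not 1 R 4.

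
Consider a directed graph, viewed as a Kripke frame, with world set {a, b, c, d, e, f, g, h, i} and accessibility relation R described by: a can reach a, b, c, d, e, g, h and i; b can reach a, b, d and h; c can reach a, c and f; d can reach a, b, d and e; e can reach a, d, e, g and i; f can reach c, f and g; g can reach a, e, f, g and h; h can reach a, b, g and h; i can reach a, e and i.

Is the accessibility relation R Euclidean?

No

Euclidean: no — a R b and a R c, but not b R c.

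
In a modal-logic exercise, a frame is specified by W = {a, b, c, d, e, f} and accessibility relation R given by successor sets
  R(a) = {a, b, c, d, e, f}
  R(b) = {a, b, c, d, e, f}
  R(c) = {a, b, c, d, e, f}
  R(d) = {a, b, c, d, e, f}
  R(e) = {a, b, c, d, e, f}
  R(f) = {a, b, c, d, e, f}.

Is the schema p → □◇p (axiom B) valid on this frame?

Yes

Axiom B corresponds to the accessibility relation being symmetric.
Symmetric: yes — every pair in R has its reverse in R.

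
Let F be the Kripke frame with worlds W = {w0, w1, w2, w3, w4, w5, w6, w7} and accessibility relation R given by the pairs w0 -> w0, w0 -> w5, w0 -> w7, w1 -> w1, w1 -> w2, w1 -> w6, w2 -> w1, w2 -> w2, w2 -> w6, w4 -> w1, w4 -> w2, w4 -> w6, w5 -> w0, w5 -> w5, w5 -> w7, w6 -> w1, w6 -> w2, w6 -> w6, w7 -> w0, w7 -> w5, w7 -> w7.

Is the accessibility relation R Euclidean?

Yes

Euclidean: yes — any two successors of a common world are R-related.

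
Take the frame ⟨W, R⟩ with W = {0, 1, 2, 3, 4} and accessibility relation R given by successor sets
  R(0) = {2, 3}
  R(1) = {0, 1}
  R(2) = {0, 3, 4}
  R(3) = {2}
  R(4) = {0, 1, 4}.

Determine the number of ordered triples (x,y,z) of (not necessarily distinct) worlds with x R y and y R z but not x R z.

12

Enumerating: (0,2,0), (0,2,4), (1,0,2), (1,0,3), (2,0,2), (2,3,2), (2,4,1), (3,2,0), (3,2,3), (3,2,4), (4,0,2), (4,0,3).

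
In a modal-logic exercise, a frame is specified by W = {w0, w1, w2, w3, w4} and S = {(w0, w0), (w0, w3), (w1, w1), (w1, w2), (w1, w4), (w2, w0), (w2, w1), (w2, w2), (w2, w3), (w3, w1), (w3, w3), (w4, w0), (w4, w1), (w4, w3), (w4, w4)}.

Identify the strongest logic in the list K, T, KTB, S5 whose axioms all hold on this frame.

T

Reflexive (axiom T): yes — every world is S-related to itself.
Symmetric (axiom B): no — w0 S w3 but not w3 S w0.
Euclidean (axiom 5): no — w1 S w2 and w1 S w4, but not w2 S w4.
So F validates K, T; KTB would additionally require S to be symmetric. The strongest is T.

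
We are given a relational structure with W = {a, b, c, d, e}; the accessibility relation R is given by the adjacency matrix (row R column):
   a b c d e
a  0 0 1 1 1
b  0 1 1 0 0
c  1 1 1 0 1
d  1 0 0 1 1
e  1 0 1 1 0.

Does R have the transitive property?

Transitive: no — a R c and c R b, but not a R b.

No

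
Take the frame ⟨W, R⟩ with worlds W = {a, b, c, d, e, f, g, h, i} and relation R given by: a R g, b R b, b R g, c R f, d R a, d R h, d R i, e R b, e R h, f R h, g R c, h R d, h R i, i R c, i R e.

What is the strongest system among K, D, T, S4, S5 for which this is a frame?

Serial (axiom D): yes — every world has a successor (e.g. a R g).
Reflexive (axiom T): no — a is not related to itself.
Transitive (axiom 4): no — a R g and g R c, but not a R c.
Euclidean (axiom 5): no — d R a and d R h, but not a R h.
So F validates K, D; T would additionally require R to be reflexive. The strongest is D.

D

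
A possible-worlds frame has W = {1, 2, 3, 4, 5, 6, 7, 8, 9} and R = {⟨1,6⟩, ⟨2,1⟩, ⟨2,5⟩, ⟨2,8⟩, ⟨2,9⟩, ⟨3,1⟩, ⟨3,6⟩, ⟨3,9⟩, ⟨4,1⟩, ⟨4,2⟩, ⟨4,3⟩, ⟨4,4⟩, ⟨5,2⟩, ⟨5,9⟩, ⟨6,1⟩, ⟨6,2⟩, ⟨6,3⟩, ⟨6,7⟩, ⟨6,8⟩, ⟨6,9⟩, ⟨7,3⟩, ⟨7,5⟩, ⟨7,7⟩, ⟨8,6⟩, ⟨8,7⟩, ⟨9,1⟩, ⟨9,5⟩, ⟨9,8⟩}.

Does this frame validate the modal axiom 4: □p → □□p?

No

By correspondence theory, 4 is valid on a frame iff R is transitive.
Transitive: no — 1 R 6 and 6 R 2, but not 1 R 2.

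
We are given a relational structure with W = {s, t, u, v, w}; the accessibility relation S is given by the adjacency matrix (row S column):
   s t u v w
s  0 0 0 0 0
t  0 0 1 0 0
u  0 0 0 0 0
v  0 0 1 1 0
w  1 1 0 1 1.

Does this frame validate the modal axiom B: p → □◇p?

Axiom B corresponds to the accessibility relation being symmetric.
Symmetric: no — t S u but not u S t.

No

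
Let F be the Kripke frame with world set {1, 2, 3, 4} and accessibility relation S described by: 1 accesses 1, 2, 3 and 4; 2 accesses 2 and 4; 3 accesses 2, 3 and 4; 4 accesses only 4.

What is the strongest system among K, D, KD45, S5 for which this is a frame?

D

Serial (axiom D): yes — every world has a successor (e.g. 1 S 1).
Euclidean (axiom 5): no — 1 S 2 and 1 S 3, but not 2 S 3.
Transitive (axiom 4): yes — every two-step S-path is closed by a direct edge.
Reflexive (axiom T): yes — every world is S-related to itself.
So F validates K, D; KD45 would additionally require S to be Euclidean. The strongest is D.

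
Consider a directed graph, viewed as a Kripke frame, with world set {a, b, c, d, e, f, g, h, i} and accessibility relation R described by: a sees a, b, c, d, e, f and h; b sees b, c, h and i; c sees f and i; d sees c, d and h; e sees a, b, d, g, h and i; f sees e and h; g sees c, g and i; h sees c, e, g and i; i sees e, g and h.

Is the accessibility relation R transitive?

No

Transitive: no — a R b and b R i, but not a R i.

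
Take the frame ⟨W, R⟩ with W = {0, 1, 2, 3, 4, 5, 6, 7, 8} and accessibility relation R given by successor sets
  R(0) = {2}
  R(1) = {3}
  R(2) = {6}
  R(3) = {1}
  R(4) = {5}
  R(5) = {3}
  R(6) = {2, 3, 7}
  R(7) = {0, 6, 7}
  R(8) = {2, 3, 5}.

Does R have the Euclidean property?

Euclidean: no — 6 R 2 and 6 R 3, but not 2 R 3.

No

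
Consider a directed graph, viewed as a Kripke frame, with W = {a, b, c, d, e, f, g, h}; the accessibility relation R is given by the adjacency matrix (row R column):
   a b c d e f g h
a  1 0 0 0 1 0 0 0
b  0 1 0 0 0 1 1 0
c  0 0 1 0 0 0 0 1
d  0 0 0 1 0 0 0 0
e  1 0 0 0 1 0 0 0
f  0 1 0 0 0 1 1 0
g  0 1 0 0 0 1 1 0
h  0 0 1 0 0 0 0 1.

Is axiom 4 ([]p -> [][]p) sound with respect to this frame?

Axiom 4 corresponds to the accessibility relation being transitive.
Transitive: yes — every two-step R-path is closed by a direct edge.

Yes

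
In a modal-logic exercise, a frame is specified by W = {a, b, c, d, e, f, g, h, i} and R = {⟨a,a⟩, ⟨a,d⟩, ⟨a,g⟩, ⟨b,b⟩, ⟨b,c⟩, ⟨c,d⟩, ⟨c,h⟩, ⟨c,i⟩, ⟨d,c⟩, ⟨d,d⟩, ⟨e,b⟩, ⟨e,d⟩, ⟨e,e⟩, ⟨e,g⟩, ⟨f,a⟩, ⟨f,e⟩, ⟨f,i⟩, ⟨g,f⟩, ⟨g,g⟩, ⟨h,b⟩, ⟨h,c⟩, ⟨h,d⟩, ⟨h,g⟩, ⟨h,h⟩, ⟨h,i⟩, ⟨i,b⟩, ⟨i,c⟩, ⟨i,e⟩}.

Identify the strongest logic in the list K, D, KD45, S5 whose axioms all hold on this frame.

D

Serial (axiom D): yes — every world has a successor (e.g. a R a).
Euclidean (axiom 5): no — a R d and a R g, but not d R g.
Transitive (axiom 4): no — a R d and d R c, but not a R c.
Reflexive (axiom T): no — c is not related to itself.
So F validates K, D; KD45 would additionally require R to be Euclidean and transitive. The strongest is D.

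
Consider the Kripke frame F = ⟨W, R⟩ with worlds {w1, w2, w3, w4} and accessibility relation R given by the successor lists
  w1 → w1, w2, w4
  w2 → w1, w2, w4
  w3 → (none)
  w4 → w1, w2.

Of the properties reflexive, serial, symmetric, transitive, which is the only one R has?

symmetric

Reflexive: no — w3 is not related to itself.
Serial: no — w3 has no R-successor.
Symmetric: yes — every pair in R has its reverse in R.
Transitive: no — w4 R w1 and w1 R w4, but not w4 R w4.
Only symmetric holds.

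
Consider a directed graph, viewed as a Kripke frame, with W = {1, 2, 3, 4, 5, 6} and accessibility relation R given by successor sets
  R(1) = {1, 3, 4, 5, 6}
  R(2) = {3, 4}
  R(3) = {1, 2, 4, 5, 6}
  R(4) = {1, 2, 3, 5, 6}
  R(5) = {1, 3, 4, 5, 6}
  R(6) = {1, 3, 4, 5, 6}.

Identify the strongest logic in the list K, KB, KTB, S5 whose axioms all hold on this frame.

KB

Symmetric (axiom B): yes — every pair in R has its reverse in R.
Reflexive (axiom T): no — 2 is not related to itself.
Euclidean (axiom 5): no — 3 R 1 and 3 R 2, but not 1 R 2.
So F validates K, KB; KTB would additionally require R to be reflexive. The strongest is KB.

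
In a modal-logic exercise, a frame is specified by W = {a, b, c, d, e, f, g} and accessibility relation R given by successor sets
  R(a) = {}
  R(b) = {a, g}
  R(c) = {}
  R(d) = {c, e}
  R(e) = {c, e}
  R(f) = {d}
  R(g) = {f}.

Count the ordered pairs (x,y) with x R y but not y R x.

7

Enumerating: (b,a), (b,g), (d,c), (d,e), (e,c), (f,d), (g,f).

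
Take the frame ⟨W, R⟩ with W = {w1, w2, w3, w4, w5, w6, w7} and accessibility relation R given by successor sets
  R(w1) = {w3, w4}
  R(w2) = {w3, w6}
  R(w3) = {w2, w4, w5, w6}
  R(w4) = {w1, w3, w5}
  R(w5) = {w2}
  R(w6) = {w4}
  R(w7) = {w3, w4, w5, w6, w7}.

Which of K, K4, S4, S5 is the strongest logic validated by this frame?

Transitive (axiom 4): no — w1 R w3 and w3 R w2, but not w1 R w2.
Reflexive (axiom T): no — w1 is not related to itself.
Euclidean (axiom 5): no — w2 R w6 and w2 R w3, but not w6 R w3.
So F validates K; K4 would additionally require R to be transitive. The strongest is K.

K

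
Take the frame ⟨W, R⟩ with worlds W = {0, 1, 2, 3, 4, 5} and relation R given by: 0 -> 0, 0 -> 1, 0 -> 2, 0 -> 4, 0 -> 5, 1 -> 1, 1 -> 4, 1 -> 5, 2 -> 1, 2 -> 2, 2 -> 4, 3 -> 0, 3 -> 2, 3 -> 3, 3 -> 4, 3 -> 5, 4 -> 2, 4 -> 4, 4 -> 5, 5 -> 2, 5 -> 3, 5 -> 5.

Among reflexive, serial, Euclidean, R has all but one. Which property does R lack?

Euclidean

Reflexive: yes — every world is R-related to itself.
Serial: yes — every world has a successor (e.g. 0 R 0).
Euclidean: no — 0 R 1 and 0 R 2, but not 1 R 2.
Only Euclidean fails.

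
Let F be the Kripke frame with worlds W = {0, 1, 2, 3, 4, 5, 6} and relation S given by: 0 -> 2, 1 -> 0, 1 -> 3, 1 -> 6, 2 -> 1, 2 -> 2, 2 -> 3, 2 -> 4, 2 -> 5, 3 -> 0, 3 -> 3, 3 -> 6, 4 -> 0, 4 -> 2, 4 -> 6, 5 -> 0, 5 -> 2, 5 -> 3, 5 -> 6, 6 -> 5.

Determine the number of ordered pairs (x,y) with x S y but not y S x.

12

Enumerating: (0,2), (1,0), (1,3), (1,6), (2,1), (2,3), (3,0), (3,6), (4,0), (4,6), (5,0), (5,3).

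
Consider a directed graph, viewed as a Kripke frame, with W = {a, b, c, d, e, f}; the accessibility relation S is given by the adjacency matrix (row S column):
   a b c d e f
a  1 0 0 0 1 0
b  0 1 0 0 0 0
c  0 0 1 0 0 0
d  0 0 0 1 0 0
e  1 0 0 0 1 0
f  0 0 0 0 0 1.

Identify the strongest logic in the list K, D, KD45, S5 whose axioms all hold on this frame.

S5

Serial (axiom D): yes — every world has a successor (e.g. a S a).
Euclidean (axiom 5): yes — any two successors of a common world are S-related.
Transitive (axiom 4): yes — every two-step S-path is closed by a direct edge.
Reflexive (axiom T): yes — every world is S-related to itself.
So F validates K, D, KD45, S5. The strongest is S5.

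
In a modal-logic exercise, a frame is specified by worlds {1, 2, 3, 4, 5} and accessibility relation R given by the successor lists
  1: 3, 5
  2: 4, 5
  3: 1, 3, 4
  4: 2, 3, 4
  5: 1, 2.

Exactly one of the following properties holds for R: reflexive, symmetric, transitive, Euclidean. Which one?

Reflexive: no — 1 is not related to itself.
Symmetric: yes — every pair in R has its reverse in R.
Transitive: no — 1 R 3 and 3 R 4, but not 1 R 4.
Euclidean: no — 1 R 3 and 1 R 5, but not 3 R 5.
Only symmetric holds.

symmetric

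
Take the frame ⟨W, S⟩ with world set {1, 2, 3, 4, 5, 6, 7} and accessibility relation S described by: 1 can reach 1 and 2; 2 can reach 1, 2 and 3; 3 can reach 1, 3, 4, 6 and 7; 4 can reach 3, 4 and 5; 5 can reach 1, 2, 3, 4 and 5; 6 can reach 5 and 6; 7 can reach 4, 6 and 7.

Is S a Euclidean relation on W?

Euclidean: no — 2 S 1 and 2 S 3, but not 1 S 3.

No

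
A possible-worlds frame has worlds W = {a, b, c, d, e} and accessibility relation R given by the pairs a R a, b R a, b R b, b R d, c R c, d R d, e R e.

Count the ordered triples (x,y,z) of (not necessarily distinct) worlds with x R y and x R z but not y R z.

Enumerating: (b,a,b), (b,a,d), (b,d,a), (b,d,b).

4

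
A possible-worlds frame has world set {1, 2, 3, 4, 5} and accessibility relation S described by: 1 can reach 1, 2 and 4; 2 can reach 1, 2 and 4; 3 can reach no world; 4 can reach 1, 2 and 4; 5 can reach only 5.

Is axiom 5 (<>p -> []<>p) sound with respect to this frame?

Yes

The schema 5 characterises exactly the Euclidean frames.
Euclidean: yes — any two successors of a common world are S-related.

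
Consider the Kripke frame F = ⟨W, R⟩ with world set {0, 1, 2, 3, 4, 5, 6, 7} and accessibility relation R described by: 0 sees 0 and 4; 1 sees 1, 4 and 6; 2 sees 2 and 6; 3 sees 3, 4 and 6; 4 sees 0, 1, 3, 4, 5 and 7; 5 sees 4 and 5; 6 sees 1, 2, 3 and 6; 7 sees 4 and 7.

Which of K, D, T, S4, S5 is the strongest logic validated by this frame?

T

Serial (axiom D): yes — every world has a successor (e.g. 0 R 0).
Reflexive (axiom T): yes — every world is R-related to itself.
Transitive (axiom 4): no — 0 R 4 and 4 R 1, but not 0 R 1.
Euclidean (axiom 5): no — 1 R 4 and 1 R 6, but not 4 R 6.
So F validates K, D, T; S4 would additionally require R to be transitive. The strongest is T.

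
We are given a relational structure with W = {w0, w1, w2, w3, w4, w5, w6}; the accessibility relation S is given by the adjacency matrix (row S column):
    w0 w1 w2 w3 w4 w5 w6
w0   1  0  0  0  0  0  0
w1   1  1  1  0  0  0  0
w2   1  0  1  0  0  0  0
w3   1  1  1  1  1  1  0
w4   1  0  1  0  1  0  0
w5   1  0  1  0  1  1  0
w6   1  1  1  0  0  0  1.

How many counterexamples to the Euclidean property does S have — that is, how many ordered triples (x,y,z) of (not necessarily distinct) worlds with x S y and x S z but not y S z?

Enumerating: (w1,w0,w1), (w1,w0,w2), (w1,w2,w1), (w2,w0,w2), (w3,w0,w1), (w3,w0,w2), (w3,w0,w3), (w3,w0,w4), (w3,w0,w5), (w3,w1,w3), (w3,w1,w4), (w3,w1,w5), … and 24 more.
Total: 36.

36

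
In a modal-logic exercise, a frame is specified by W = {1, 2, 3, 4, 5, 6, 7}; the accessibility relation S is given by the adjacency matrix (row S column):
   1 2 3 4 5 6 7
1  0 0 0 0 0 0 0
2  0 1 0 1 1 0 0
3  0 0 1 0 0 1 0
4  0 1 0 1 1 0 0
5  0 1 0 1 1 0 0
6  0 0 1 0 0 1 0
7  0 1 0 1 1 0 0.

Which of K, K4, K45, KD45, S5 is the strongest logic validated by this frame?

Transitive (axiom 4): yes — every two-step S-path is closed by a direct edge.
Euclidean (axiom 5): yes — any two successors of a common world are S-related.
Serial (axiom D): no — 1 has no S-successor.
Reflexive (axiom T): no — 1 is not related to itself.
So F validates K, K4, K45; KD45 would additionally require S to be serial. The strongest is K45.

K45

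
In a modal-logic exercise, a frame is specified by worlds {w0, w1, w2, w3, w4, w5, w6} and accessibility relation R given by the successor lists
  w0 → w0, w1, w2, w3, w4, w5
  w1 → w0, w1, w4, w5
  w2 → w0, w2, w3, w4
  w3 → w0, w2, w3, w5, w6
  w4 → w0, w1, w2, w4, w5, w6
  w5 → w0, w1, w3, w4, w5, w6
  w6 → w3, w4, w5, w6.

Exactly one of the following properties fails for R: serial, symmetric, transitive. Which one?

Serial: yes — every world has a successor (e.g. w0 R w0).
Symmetric: yes — every pair in R has its reverse in R.
Transitive: no — w0 R w3 and w3 R w6, but not w0 R w6.
Only transitive fails.

transitive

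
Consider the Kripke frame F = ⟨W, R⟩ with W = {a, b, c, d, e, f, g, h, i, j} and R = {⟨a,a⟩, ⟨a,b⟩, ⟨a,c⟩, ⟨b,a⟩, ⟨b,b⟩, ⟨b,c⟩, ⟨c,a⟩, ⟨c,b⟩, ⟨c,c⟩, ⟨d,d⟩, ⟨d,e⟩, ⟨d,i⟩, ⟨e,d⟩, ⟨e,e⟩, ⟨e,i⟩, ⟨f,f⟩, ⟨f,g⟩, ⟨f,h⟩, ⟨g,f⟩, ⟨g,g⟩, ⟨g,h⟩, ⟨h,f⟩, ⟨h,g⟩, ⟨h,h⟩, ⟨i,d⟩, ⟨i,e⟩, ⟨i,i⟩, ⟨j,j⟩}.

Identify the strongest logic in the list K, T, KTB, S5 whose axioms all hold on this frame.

Reflexive (axiom T): yes — every world is R-related to itself.
Symmetric (axiom B): yes — every pair in R has its reverse in R.
Euclidean (axiom 5): yes — any two successors of a common world are R-related.
So F validates K, T, KTB, S5. The strongest is S5.

S5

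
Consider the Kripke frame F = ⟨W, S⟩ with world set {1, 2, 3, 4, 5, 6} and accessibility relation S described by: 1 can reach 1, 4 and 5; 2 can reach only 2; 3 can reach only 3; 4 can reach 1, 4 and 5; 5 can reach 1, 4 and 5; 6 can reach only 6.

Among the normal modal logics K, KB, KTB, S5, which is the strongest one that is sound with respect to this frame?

Symmetric (axiom B): yes — every pair in S has its reverse in S.
Reflexive (axiom T): yes — every world is S-related to itself.
Euclidean (axiom 5): yes — any two successors of a common world are S-related.
So F validates K, KB, KTB, S5. The strongest is S5.

S5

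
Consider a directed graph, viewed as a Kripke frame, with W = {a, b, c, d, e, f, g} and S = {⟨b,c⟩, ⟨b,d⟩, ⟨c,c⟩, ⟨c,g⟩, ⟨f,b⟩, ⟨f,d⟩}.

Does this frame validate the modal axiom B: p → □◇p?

No

The schema B characterises exactly the symmetric frames.
Symmetric: no — b S c but not c S b.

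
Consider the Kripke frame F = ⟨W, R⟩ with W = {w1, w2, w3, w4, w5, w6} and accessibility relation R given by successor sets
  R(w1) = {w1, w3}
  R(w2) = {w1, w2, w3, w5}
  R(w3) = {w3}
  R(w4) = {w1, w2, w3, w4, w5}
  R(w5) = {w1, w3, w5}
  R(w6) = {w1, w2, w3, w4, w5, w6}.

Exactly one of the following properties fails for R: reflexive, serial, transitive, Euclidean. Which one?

Euclidean

Reflexive: yes — every world is R-related to itself.
Serial: yes — every world has a successor (e.g. w1 R w1).
Transitive: yes — every two-step R-path is closed by a direct edge.
Euclidean: no — w2 R w1 and w2 R w5, but not w1 R w5.
Only Euclidean fails.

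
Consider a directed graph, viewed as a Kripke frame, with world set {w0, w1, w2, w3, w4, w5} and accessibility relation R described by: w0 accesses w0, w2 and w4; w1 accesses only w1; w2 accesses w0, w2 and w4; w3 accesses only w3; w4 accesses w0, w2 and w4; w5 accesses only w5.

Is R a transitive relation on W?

Yes

Transitive: yes — every two-step R-path is closed by a direct edge.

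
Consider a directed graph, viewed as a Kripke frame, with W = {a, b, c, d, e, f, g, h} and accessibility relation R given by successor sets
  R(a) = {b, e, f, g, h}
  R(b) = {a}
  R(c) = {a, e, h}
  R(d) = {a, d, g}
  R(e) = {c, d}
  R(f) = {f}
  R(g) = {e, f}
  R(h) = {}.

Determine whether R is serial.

No

Serial: no — h has no R-successor.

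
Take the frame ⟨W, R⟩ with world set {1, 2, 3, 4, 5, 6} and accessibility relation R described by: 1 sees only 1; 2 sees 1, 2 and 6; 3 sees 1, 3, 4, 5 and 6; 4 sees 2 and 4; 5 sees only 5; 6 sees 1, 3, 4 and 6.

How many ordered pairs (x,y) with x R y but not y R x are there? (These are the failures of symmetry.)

8

Enumerating: (2,1), (2,6), (3,1), (3,4), (3,5), (4,2), (6,1), (6,4).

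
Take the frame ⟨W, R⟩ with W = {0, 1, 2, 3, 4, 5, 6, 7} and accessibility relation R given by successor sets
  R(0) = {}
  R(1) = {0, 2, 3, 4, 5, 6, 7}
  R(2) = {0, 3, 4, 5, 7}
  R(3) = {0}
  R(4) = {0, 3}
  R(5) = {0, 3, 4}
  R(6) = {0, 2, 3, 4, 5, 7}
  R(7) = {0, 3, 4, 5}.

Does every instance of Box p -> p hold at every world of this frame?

The schema T characterises exactly the reflexive frames.
Reflexive: no — 0 is not related to itself.

No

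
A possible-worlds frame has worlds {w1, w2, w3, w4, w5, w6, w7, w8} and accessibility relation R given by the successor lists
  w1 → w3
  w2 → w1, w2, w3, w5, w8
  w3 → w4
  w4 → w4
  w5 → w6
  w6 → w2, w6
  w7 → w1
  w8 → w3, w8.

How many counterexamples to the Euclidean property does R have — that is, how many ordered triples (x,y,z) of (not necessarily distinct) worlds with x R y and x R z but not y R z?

22

Enumerating: (w1,w3,w3), (w2,w1,w1), (w2,w1,w2), (w2,w1,w5), (w2,w1,w8), (w2,w3,w1), (w2,w3,w2), (w2,w3,w3), (w2,w3,w5), (w2,w3,w8), (w2,w5,w1), (w2,w5,w2), … and 10 more.
Total: 22.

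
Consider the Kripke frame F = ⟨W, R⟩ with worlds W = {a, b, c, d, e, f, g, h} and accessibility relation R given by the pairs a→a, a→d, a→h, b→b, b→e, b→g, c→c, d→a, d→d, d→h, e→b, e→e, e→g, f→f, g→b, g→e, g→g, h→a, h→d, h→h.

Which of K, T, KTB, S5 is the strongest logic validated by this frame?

Reflexive (axiom T): yes — every world is R-related to itself.
Symmetric (axiom B): yes — every pair in R has its reverse in R.
Euclidean (axiom 5): yes — any two successors of a common world are R-related.
So F validates K, T, KTB, S5. The strongest is S5.

S5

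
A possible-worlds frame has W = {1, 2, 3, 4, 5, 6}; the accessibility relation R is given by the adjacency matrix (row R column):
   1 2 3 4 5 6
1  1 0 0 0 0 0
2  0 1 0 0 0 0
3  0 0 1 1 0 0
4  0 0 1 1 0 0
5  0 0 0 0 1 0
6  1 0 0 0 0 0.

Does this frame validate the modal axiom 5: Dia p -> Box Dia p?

The schema 5 characterises exactly the Euclidean frames.
Euclidean: yes — any two successors of a common world are R-related.

Yes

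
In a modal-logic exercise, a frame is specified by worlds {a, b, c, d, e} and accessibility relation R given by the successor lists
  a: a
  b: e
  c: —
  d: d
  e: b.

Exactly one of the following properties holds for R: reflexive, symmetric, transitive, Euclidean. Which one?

Reflexive: no — b is not related to itself.
Symmetric: yes — every pair in R has its reverse in R.
Transitive: no — b R e and e R b, but not b R b.
Euclidean: no — b R e and b R e, but not e R e.
Only symmetric holds.

symmetric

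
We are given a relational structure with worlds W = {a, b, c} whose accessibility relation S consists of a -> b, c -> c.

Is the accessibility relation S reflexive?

No

Reflexive: no — a is not related to itself.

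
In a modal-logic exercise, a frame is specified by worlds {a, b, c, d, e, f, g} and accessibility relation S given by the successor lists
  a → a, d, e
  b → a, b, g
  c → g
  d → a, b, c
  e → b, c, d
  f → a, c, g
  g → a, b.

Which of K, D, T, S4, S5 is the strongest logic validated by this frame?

Serial (axiom D): yes — every world has a successor (e.g. a S a).
Reflexive (axiom T): no — c is not related to itself.
Transitive (axiom 4): no — a S d and d S b, but not a S b.
Euclidean (axiom 5): no — a S d and a S e, but not d S e.
So F validates K, D; T would additionally require S to be reflexive. The strongest is D.

D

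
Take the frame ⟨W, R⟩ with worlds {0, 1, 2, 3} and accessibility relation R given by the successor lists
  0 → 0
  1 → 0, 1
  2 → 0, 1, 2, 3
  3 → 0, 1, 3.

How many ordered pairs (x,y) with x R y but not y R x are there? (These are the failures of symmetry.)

6

Enumerating: (1,0), (2,0), (2,1), (2,3), (3,0), (3,1).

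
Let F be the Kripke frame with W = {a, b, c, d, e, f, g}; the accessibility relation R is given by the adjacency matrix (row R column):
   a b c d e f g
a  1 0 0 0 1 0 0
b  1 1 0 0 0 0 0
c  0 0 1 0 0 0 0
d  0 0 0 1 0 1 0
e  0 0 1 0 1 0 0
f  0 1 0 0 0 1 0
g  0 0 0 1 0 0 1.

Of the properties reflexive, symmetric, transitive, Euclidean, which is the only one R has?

Reflexive: yes — every world is R-related to itself.
Symmetric: no — a R e but not e R a.
Transitive: no — a R e and e R c, but not a R c.
Euclidean: no — a R e and a R a, but not e R a.
Only reflexive holds.

reflexive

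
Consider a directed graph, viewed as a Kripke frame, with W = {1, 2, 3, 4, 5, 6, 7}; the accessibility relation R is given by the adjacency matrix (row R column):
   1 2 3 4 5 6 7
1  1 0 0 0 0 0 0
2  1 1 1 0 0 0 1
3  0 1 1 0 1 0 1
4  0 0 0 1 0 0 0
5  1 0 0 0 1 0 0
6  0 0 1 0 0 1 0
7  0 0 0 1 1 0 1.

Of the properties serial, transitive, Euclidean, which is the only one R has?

serial

Serial: yes — every world has a successor (e.g. 1 R 1).
Transitive: no — 2 R 3 and 3 R 5, but not 2 R 5.
Euclidean: no — 2 R 1 and 2 R 3, but not 1 R 3.
Only serial holds.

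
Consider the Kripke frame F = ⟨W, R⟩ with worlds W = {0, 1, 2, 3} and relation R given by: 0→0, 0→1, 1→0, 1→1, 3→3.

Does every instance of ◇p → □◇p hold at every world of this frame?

Axiom 5 corresponds to the accessibility relation being Euclidean.
Euclidean: yes — any two successors of a common world are R-related.

Yes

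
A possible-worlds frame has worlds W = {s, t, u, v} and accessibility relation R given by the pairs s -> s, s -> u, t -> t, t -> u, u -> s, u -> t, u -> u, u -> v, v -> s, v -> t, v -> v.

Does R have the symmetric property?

No

Symmetric: no — u R v but not v R u.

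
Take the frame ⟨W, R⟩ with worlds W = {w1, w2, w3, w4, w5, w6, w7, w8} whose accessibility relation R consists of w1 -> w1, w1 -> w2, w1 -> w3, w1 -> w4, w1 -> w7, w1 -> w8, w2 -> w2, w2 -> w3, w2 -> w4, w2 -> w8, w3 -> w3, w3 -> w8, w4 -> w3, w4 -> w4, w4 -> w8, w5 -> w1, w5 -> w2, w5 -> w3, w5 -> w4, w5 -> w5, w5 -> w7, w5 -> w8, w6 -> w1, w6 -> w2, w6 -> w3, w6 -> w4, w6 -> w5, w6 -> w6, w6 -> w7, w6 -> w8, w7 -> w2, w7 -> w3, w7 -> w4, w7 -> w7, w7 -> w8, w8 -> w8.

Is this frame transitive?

Yes

Transitive: yes — every two-step R-path is closed by a direct edge.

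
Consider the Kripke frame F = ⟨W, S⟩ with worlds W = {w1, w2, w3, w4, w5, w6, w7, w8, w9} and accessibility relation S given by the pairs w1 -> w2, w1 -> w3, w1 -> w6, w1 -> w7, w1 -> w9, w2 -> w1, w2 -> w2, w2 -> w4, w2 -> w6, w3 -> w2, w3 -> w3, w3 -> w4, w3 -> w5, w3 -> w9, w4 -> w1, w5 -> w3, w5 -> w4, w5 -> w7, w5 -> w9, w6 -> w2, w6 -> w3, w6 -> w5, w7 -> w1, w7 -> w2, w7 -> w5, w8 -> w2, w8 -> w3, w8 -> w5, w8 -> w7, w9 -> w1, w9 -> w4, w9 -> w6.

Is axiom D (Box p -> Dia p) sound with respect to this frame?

The schema D characterises exactly the serial frames.
Serial: yes — every world has a successor (e.g. w1 S w2).

Yes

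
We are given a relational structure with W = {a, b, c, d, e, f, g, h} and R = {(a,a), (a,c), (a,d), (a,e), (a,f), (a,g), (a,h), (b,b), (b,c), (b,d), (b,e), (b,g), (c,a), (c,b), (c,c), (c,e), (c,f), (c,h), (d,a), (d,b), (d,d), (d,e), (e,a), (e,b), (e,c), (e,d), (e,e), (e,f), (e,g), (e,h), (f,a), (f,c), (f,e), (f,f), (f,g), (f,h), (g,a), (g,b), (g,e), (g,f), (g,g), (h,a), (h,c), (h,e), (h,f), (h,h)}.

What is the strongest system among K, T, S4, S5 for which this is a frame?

T

Reflexive (axiom T): yes — every world is R-related to itself.
Transitive (axiom 4): no — a R c and c R b, but not a R b.
Euclidean (axiom 5): no — a R c and a R d, but not c R d.
So F validates K, T; S4 would additionally require R to be transitive. The strongest is T.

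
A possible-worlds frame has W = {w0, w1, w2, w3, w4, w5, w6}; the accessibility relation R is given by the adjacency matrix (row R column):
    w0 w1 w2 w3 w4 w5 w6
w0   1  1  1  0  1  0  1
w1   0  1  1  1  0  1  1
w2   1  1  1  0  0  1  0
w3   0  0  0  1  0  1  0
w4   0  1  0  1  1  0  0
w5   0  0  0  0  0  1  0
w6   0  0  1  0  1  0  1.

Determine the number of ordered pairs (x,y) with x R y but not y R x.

Enumerating: (w0,w1), (w0,w4), (w0,w6), (w1,w3), (w1,w5), (w1,w6), (w2,w5), (w3,w5), (w4,w1), (w4,w3), (w6,w2), (w6,w4).

12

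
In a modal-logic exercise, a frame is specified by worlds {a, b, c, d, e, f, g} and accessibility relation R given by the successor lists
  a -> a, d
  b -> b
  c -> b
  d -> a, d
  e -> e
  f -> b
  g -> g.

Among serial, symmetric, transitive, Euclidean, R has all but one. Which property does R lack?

Serial: yes — every world has a successor (e.g. a R a).
Symmetric: no — c R b but not b R c.
Transitive: yes — every two-step R-path is closed by a direct edge.
Euclidean: yes — any two successors of a common world are R-related.
Only symmetric fails.

symmetric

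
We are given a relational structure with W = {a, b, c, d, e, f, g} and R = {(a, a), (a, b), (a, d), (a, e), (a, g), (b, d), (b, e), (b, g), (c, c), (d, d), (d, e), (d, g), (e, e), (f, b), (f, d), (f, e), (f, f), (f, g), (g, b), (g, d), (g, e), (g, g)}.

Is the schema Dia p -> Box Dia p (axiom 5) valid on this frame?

No

Axiom 5 corresponds to the accessibility relation being Euclidean.
Euclidean: no — a R d and a R b, but not d R b.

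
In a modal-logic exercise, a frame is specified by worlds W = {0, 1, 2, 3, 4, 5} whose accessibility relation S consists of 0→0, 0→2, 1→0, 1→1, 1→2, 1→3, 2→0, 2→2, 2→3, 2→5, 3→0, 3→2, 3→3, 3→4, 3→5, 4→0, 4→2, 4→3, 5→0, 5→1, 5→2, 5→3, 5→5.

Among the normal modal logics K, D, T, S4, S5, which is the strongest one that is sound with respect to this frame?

Serial (axiom D): yes — every world has a successor (e.g. 0 S 0).
Reflexive (axiom T): no — 4 is not related to itself.
Transitive (axiom 4): no — 0 S 2 and 2 S 3, but not 0 S 3.
Euclidean (axiom 5): no — 1 S 0 and 1 S 3, but not 0 S 3.
So F validates K, D; T would additionally require S to be reflexive. The strongest is D.

D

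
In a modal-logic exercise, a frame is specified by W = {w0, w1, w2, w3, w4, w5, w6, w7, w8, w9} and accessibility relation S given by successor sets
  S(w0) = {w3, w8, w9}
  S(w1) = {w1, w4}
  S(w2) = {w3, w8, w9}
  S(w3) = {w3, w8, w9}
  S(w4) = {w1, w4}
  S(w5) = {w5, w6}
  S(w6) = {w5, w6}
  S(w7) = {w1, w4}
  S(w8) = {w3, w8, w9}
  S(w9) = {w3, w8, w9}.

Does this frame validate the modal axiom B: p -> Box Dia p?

No

Axiom B corresponds to the accessibility relation being symmetric.
Symmetric: no — w0 S w3 but not w3 S w0.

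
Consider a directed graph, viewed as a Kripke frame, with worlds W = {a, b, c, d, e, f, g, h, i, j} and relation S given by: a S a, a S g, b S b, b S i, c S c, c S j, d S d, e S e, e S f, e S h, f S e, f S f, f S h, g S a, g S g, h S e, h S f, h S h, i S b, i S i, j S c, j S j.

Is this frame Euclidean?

Euclidean: yes — any two successors of a common world are S-related.

Yes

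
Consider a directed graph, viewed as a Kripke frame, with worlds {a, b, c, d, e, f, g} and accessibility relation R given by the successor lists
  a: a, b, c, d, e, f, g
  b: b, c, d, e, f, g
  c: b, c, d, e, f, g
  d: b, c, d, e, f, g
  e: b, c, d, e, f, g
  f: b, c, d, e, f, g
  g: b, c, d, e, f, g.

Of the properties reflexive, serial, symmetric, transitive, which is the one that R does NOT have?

Reflexive: yes — every world is R-related to itself.
Serial: yes — every world has a successor (e.g. a R a).
Symmetric: no — a R b but not b R a.
Transitive: yes — every two-step R-path is closed by a direct edge.
Only symmetric fails.

symmetric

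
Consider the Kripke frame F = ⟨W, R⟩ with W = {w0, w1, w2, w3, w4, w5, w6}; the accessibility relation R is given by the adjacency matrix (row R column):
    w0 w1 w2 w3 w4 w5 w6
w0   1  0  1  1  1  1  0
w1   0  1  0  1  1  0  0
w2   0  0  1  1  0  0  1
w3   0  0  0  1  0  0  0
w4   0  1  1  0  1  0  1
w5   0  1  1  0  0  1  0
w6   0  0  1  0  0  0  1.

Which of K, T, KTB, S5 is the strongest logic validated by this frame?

T

Reflexive (axiom T): yes — every world is R-related to itself.
Symmetric (axiom B): no — w0 R w2 but not w2 R w0.
Euclidean (axiom 5): no — w0 R w2 and w0 R w4, but not w2 R w4.
So F validates K, T; KTB would additionally require R to be symmetric. The strongest is T.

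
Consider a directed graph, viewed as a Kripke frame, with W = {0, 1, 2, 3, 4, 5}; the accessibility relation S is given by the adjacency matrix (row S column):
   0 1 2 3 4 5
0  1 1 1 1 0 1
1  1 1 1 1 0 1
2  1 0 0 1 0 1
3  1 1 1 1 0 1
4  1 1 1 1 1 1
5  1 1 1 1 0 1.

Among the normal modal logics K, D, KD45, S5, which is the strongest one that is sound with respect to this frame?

D

Serial (axiom D): yes — every world has a successor (e.g. 0 S 0).
Euclidean (axiom 5): no — 0 S 2 and 0 S 1, but not 2 S 1.
Transitive (axiom 4): no — 2 S 0 and 0 S 1, but not 2 S 1.
Reflexive (axiom T): no — 2 is not related to itself.
So F validates K, D; KD45 would additionally require S to be Euclidean and transitive. The strongest is D.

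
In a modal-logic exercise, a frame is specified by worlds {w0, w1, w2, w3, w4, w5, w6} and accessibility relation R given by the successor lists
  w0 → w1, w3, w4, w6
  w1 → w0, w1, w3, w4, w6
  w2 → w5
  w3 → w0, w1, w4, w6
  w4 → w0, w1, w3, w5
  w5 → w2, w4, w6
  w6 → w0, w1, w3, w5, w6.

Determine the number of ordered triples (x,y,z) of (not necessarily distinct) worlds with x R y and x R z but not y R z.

40

Enumerating: (w0,w3,w3), (w0,w4,w4), (w0,w4,w6), (w0,w6,w4), (w1,w0,w0), (w1,w3,w3), (w1,w4,w4), (w1,w4,w6), (w1,w6,w4), (w2,w5,w5), (w3,w0,w0), (w3,w4,w4), … and 28 more.
Total: 40.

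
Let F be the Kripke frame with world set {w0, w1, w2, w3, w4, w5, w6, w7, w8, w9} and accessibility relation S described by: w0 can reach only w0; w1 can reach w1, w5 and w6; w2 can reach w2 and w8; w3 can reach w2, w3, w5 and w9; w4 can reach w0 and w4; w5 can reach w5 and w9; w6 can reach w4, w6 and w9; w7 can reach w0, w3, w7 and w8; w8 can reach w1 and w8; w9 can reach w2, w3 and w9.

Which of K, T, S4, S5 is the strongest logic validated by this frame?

T

Reflexive (axiom T): yes — every world is S-related to itself.
Transitive (axiom 4): no — w1 S w5 and w5 S w9, but not w1 S w9.
Euclidean (axiom 5): no — w1 S w5 and w1 S w6, but not w5 S w6.
So F validates K, T; S4 would additionally require S to be transitive. The strongest is T.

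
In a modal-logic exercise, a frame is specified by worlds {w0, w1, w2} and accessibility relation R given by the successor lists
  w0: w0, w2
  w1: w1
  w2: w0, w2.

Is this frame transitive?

Yes

Transitive: yes — every two-step R-path is closed by a direct edge.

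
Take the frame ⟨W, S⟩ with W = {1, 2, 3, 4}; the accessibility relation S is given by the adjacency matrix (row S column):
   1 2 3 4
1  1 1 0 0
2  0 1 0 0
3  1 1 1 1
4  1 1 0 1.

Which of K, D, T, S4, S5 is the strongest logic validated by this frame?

Serial (axiom D): yes — every world has a successor (e.g. 1 S 1).
Reflexive (axiom T): yes — every world is S-related to itself.
Transitive (axiom 4): yes — every two-step S-path is closed by a direct edge.
Euclidean (axiom 5): no — 3 S 1 and 3 S 4, but not 1 S 4.
So F validates K, D, T, S4; S5 would additionally require S to be Euclidean. The strongest is S4.

S4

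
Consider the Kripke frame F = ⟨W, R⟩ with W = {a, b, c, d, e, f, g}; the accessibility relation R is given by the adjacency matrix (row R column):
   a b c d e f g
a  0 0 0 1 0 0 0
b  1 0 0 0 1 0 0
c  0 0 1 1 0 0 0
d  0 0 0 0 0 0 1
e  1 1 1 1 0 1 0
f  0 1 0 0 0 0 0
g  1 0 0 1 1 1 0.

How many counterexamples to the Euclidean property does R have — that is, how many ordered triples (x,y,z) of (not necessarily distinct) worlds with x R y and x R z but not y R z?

40

Enumerating: (a,d,d), (b,a,a), (b,a,e), (b,e,e), (c,d,c), (c,d,d), (d,g,g), (e,a,a), (e,a,b), (e,a,c), (e,a,f), (e,b,b), … and 28 more.
Total: 40.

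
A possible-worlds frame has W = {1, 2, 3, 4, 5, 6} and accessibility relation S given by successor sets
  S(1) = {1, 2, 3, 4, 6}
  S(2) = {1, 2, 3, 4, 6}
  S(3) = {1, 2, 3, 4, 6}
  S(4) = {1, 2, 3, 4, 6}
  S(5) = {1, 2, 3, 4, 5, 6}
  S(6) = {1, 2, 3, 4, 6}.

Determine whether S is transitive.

Yes

Transitive: yes — every two-step S-path is closed by a direct edge.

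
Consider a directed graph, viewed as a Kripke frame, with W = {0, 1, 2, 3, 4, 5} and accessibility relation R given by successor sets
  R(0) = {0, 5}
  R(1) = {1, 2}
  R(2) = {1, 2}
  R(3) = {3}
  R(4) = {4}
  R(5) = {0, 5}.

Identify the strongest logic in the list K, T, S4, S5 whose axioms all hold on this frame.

Reflexive (axiom T): yes — every world is R-related to itself.
Transitive (axiom 4): yes — every two-step R-path is closed by a direct edge.
Euclidean (axiom 5): yes — any two successors of a common world are R-related.
So F validates K, T, S4, S5. The strongest is S5.

S5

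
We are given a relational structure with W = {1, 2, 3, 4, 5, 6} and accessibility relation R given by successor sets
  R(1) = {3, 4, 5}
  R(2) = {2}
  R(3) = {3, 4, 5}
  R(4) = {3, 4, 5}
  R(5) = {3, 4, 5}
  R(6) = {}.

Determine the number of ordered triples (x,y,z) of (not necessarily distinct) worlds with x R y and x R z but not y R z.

0

R is Euclidean; there are no such tuples.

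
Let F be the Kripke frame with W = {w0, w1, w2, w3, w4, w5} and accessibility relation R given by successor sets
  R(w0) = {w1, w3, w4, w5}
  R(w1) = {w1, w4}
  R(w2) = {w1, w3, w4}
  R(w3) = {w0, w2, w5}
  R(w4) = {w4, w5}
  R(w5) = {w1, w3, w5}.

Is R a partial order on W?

Reflexive: no — w0 is not related to itself.
Transitive: no — w0 R w3 and w3 R w2, but not w0 R w2.
Antisymmetric: no — w0 R w3 and w3 R w0 with w0 ≠ w3.
So R is not a partial order.

No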